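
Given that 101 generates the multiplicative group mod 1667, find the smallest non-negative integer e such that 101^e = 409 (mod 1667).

Baby-step giant-step with m = ceil(sqrt(1666)) = 41.
Baby table (101^j mod 1667 for j=0..40):
  0:1  1:101  2:199  3:95  4:1260  5:568  6:690  7:1343
  8:616  9:537  10:893  11:175  12:1005  13:1485  14:1622  15:456
  16:1047  17:726  18:1645  19:1112  20:623  21:1244  22:619  23:840
  24:1490  25:460  26:1451  27:1522  28:358  29:1151  30:1228  31:670
  32:990  33:1637  34:304  35:698  36:484  37:541  38:1297  39:971
  40:1385
Giant step factor: 101^(-41) ≡ 408 (mod 1667).
Scan 409·408^i mod 1667 for i = 0, 1, …:
  i=0: 409   i=1: 172   i=2: 162   i=3: 1083
  i=4: 109   i=5: 1130   i=6: 948   i=7: 40
  i=8: 1317   i=9: 562     …   i=24: 1501
  i=25: 619
Match at i=25, j=22: e = 25·41 + 22 = 1047.

1047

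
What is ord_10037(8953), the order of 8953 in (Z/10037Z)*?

5018

The order of 8953 must divide p − 1 = 10036 = 2^2 · 13 · 193.
Divisors: 1, 2, 4, 13, 26, 52, 193, 386, 772, 2509, 5018, 10036.
Check each in increasing order: 8953^1 ≡ 8953;  8953^2 ≡ 727;  8953^4 ≡ 6605;  8953^13 ≡ 4333;  8953^26 ≡ 5699;  8953^52 ≡ 8906;  8953^193 ≡ 5215;  8953^386 ≡ 5992;  8953^772 ≡ 1715;  8953^2509 ≡ 10036;  8953^5018 ≡ 1.
Smallest exponent giving 1 is 5018.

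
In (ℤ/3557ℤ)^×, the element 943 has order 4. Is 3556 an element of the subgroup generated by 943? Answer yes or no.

yes

⟨943⟩ has order 4; its elements mod 3557 are {1, 943, 2614, 3556}.
3556 is in this set.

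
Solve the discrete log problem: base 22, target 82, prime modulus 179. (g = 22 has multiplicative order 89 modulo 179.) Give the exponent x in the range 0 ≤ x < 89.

Baby-step giant-step with m = ceil(sqrt(89)) = 10.
Baby table (22^j mod 179 for j=0..9):
  0:1  1:22  2:126  3:87  4:124  5:43  6:51  7:48
  8:161  9:141
Giant step factor: 22^(-10) ≡ 88 (mod 179).
Scan 82·88^i mod 179 for i = 0, 1, …:
  i=0: 82   i=1: 56   i=2: 95   i=3: 126
Match at i=3, j=2: x = 3·10 + 2 = 32.

32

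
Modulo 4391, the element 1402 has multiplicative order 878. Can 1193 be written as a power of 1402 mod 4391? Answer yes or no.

1193 ∈ ⟨1402⟩ iff 1193^878 ≡ 1 (mod 4391), since |⟨1402⟩| = 878.
1193^878 mod 4391 = 1263.
Since 1263 ≠ 1, 1193 does not lie in the subgroup.

no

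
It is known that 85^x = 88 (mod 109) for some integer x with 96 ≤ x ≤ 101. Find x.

98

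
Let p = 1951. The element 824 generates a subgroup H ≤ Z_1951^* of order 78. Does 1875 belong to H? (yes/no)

1875 ∈ ⟨824⟩ iff 1875^78 ≡ 1 (mod 1951), since |⟨824⟩| = 78.
1875^78 mod 1951 = 1.
Since 1 = 1, 1875 lies in the subgroup.

yes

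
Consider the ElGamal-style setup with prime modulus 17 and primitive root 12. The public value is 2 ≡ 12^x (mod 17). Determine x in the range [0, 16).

Successive powers of 12 modulo 17:
  12^0=1  12^1=12  12^2=8  12^3=11  12^4=13  12^5=3
  12^6=2
So 12^6 ≡ 2 (mod 17), giving x = 6.

6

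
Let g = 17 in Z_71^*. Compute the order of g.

The order of 17 must divide p − 1 = 70 = 2 · 5 · 7.
Divisors: 1, 2, 5, 7, 10, 14, 35, 70.
Check each in increasing order: 17^1 ≡ 17;  17^2 ≡ 5;  17^5 ≡ 70;  17^7 ≡ 66;  17^10 ≡ 1.
Smallest exponent giving 1 is 10.

10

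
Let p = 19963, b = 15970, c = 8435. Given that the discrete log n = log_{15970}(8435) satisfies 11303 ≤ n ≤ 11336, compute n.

11303

Compute 15970^11303 mod 19963 = 8435, then multiply by 15970 repeatedly:
  15970^11303=8435
Found 8435 at exponent 11303.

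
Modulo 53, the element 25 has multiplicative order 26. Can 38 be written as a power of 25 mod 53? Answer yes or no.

yes

38 ∈ ⟨25⟩ iff 38^26 ≡ 1 (mod 53), since |⟨25⟩| = 26.
38^26 mod 53 = 1.
Since 1 = 1, 38 lies in the subgroup.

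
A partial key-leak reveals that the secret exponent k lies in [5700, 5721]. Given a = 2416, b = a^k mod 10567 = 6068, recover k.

Compute 2416^5700 mod 10567 = 7881, then multiply by 2416 repeatedly:
  2416^5700=7881  2416^5701=9329  2416^5702=10020  2416^5703=9890  2416^5704=2253
  2416^5705=1243  2416^5706=2060  2416^5707=10470  2416^5708=8689  2416^5709=6562
  2416^5710=3292  2416^5711=7088  2416^5712=6068
Found 6068 at exponent 5712.

5712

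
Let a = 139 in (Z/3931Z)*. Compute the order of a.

1965

The order of 139 must divide p − 1 = 3930 = 2 · 3 · 5 · 131.
Divisors: 1, 2, 3, 5, 6, 10, 15, 30, 131, 262, 393, 655, 786, 1310, 1965, 3930.
Check each in increasing order: 139^1 ≡ 139;  139^2 ≡ 3597;  139^3 ≡ 746;  139^5 ≡ 2420;  139^6 ≡ 2245;  139^10 ≡ 3141;  139^15 ≡ 2597;  139^30 ≡ 2744;  139^131 ≡ 3118;  139^262 ≡ 561;  139^393 ≡ 3834;  139^655 ≡ 617;  139^786 ≡ 1547;  139^1310 ≡ 3313;  139^1965 ≡ 1.
Smallest exponent giving 1 is 1965.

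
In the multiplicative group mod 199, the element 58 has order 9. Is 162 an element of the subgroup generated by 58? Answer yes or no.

162 ∈ ⟨58⟩ iff 162^9 ≡ 1 (mod 199), since |⟨58⟩| = 9.
162^9 mod 199 = 1.
Since 1 = 1, 162 lies in the subgroup.

yes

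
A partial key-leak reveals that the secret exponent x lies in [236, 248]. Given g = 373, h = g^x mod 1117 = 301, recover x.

237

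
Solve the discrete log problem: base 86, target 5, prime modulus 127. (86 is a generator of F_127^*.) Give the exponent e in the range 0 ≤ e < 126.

57

Baby-step giant-step with m = ceil(sqrt(126)) = 12.
Baby table (86^j mod 127 for j=0..11):
  0:1  1:86  2:30  3:40  4:11  5:57  6:76  7:59
  8:121  9:119  10:74  11:14
Giant step factor: 86^(-12) ≡ 25 (mod 127).
Scan 5·25^i mod 127 for i = 0, 1, …:
  i=0: 5   i=1: 125   i=2: 77   i=3: 20
  i=4: 119
Match at i=4, j=9: e = 4·12 + 9 = 57.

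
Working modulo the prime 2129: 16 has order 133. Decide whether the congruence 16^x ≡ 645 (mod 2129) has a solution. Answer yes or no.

645 ∈ ⟨16⟩ iff 645^133 ≡ 1 (mod 2129), since |⟨16⟩| = 133.
645^133 mod 2129 = 2128.
Since 2128 ≠ 1, 645 does not lie in the subgroup.

no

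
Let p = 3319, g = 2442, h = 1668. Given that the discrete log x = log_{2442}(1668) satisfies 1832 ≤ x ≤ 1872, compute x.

Compute 2442^1832 mod 3319 = 495, then multiply by 2442 repeatedly:
  2442^1832=495  2442^1833=674  2442^1834=3003  2442^1835=1655  2442^1836=2287
  2442^1837=2296  2442^1838=1041  2442^1839=3087  2442^1840=1005  2442^1841=1469
  2442^1842=2778  2442^1843=3159  2442^1844=922  2442^1845=1242  2442^1846=2717
  2442^1847=233  2442^1848=1437  2442^1849=971  2442^1850=1416  2442^1851=2793
  2442^1852=3280  2442^1853=1013  2442^1854=1091  2442^1855=2384  2442^1856=202
  2442^1857=2072  2442^1858=1668
Found 1668 at exponent 1858.

1858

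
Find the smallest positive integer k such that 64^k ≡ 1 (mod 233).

29

The order of 64 must divide p − 1 = 232 = 2^3 · 29.
Divisors: 1, 2, 4, 8, 29, 58, 116, 232.
Check each in increasing order: 64^1 ≡ 64;  64^2 ≡ 135;  64^4 ≡ 51;  64^8 ≡ 38;  64^29 ≡ 1.
Smallest exponent giving 1 is 29.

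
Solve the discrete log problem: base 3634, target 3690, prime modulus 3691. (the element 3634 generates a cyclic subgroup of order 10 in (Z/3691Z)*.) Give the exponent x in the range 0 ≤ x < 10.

5

Successive powers of 3634 modulo 3691:
  3634^0=1  3634^1=3634  3634^2=3249  3634^3=3048  3634^4=3432  3634^5=3690
So 3634^5 ≡ 3690 (mod 3691), giving x = 5.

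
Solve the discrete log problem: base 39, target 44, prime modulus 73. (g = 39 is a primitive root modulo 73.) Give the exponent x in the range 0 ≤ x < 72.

31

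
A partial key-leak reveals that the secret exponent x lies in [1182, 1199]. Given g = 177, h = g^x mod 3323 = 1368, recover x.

1184

Compute 177^1182 mod 3323 = 2020, then multiply by 177 repeatedly:
  177^1182=2020  177^1183=1979  177^1184=1368
Found 1368 at exponent 1184.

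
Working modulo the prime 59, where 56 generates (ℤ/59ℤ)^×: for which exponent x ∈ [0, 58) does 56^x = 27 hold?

Baby-step giant-step with m = ceil(sqrt(58)) = 8.
Baby table (56^j mod 59 for j=0..7):
  0:1  1:56  2:9  3:32  4:22  5:52  6:21  7:55
Giant step factor: 56^(-8) ≡ 5 (mod 59).
Scan 27·5^i mod 59 for i = 0, 1, …:
  i=0: 27   i=1: 17   i=2: 26   i=3: 12
  i=4: 1
Match at i=4, j=0: x = 4·8 + 0 = 32.

32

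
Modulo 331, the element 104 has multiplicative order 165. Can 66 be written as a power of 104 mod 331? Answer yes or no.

no

66 ∈ ⟨104⟩ iff 66^165 ≡ 1 (mod 331), since |⟨104⟩| = 165.
66^165 mod 331 = 330.
Since 330 ≠ 1, 66 does not lie in the subgroup.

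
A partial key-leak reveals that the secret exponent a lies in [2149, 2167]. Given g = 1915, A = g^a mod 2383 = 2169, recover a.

2156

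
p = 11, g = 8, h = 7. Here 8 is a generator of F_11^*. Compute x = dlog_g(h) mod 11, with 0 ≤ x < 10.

9

Successive powers of 8 modulo 11:
  8^0=1  8^1=8  8^2=9  8^3=6  8^4=4  8^5=10
  8^6=3  8^7=2  8^8=5  8^9=7
So 8^9 ≡ 7 (mod 11), giving x = 9.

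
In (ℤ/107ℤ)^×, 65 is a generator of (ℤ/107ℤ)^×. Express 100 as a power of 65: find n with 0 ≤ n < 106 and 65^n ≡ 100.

Successive powers of 65 modulo 107:
  65^0=1  65^1=65  65^2=52  65^3=63  65^4=29  65^5=66
  65^6=10  65^7=8  65^8=92  65^9=95  65^10=76  65^11=18
  65^12=100
So 65^12 ≡ 100 (mod 107), giving n = 12.

12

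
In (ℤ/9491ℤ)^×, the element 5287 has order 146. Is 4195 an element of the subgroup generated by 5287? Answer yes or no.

4195 ∈ ⟨5287⟩ iff 4195^146 ≡ 1 (mod 9491), since |⟨5287⟩| = 146.
4195^146 mod 9491 = 7457.
Since 7457 ≠ 1, 4195 does not lie in the subgroup.

no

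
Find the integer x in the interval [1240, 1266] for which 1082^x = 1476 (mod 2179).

Compute 1082^1240 mod 2179 = 261, then multiply by 1082 repeatedly:
  1082^1240=261  1082^1241=1311  1082^1242=2152  1082^1243=1292  1082^1244=1205
  1082^1245=768  1082^1246=777  1082^1247=1799  1082^1248=671  1082^1249=415
  1082^1250=156  1082^1251=1009  1082^1252=59  1082^1253=647  1082^1254=595
  1082^1255=985  1082^1256=239  1082^1257=1476
Found 1476 at exponent 1257.

1257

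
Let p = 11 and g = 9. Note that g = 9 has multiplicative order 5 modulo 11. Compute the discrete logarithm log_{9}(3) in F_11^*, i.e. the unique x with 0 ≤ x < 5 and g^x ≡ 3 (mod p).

Successive powers of 9 modulo 11:
  9^0=1  9^1=9  9^2=4  9^3=3
So 9^3 ≡ 3 (mod 11), giving x = 3.

3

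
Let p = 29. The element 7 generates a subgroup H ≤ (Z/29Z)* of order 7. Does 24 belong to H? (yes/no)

⟨7⟩ has order 7; its elements mod 29 are {1, 7, 16, 20, 23, 24, 25}.
24 is in this set.

yes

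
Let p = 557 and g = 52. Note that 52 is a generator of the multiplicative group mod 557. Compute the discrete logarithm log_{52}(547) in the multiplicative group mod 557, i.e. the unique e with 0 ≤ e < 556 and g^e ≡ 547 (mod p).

Baby-step giant-step with m = ceil(sqrt(556)) = 24.
Baby table (52^j mod 557 for j=0..23):
  0:1  1:52  2:476  3:244  4:434  5:288  6:494  7:66
  8:90  9:224  10:508  11:237  12:70  13:298  14:457  15:370
  16:302  17:108  18:46  19:164  20:173  21:84  22:469  23:437
Giant step factor: 52^(-24) ≡ 69 (mod 557).
Scan 547·69^i mod 557 for i = 0, 1, …:
  i=0: 547   i=1: 424   i=2: 292   i=3: 96
  i=4: 497   i=5: 316   i=6: 81   i=7: 19
  i=8: 197   i=9: 225     …   i=16: 408
  i=17: 302
Match at i=17, j=16: e = 17·24 + 16 = 424.

424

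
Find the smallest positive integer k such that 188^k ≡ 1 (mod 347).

The order of 188 must divide p − 1 = 346 = 2 · 173.
Divisors: 1, 2, 173, 346.
Check each in increasing order: 188^1 ≡ 188;  188^2 ≡ 297;  188^173 ≡ 346;  188^346 ≡ 1.
Smallest exponent giving 1 is 346.

346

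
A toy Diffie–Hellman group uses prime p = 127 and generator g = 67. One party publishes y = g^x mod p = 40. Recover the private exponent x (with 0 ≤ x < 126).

51

Baby-step giant-step with m = ceil(sqrt(126)) = 12.
Baby table (67^j mod 127 for j=0..11):
  0:1  1:67  2:44  3:27  4:31  5:45  6:94  7:75
  8:72  9:125  10:120  11:39
Giant step factor: 67^(-12) ≡ 87 (mod 127).
Scan 40·87^i mod 127 for i = 0, 1, …:
  i=0: 40   i=1: 51   i=2: 119   i=3: 66
  i=4: 27
Match at i=4, j=3: x = 4·12 + 3 = 51.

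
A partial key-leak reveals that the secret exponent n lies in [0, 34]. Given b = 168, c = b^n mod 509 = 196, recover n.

8

Compute 168^0 mod 509 = 1, then multiply by 168 repeatedly:
  168^0=1  168^1=168  168^2=229  168^3=297  168^4=14
  168^5=316  168^6=152  168^7=86  168^8=196
Found 196 at exponent 8.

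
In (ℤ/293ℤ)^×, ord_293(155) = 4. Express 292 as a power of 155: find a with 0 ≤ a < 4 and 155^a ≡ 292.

Successive powers of 155 modulo 293:
  155^0=1  155^1=155  155^2=292
So 155^2 ≡ 292 (mod 293), giving a = 2.

2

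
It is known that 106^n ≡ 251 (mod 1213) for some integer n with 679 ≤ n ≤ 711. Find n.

704

Compute 106^679 mod 1213 = 1060, then multiply by 106 repeatedly:
  106^679=1060  106^680=764  106^681=926  106^682=1116  106^683=635
  106^684=595  106^685=1207  106^686=577  106^687=512  106^688=900
  106^689=786  106^690=832  106^691=856  106^692=974  106^693=139
  106^694=178  106^695=673  106^696=984  106^697=1199  106^698=942
  106^699=386  106^700=887  106^701=621  106^702=324  106^703=380
  106^704=251
Found 251 at exponent 704.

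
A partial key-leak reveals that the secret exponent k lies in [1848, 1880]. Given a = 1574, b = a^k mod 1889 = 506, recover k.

1877

Compute 1574^1848 mod 1889 = 1864, then multiply by 1574 repeatedly:
  1574^1848=1864  1574^1849=319  1574^1850=1521  1574^1851=691  1574^1852=1459
  1574^1853=1331  1574^1854=93  1574^1855=929  1574^1856=160  1574^1857=603
  1574^1858=844  1574^1859=489  1574^1860=863  1574^1861=171  1574^1862=916
  1574^1863=477  1574^1864=865  1574^1865=1430  1574^1866=1021  1574^1867=1404
  1574^1868=1655  1574^1869=39  1574^1870=938  1574^1871=1103  1574^1872=131
  1574^1873=293  1574^1874=266  1574^1875=1215  1574^1876=742  1574^1877=506
Found 506 at exponent 1877.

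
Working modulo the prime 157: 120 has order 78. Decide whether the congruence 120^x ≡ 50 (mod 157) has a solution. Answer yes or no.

no

50 ∈ ⟨120⟩ iff 50^78 ≡ 1 (mod 157), since |⟨120⟩| = 78.
50^78 mod 157 = 156.
Since 156 ≠ 1, 50 does not lie in the subgroup.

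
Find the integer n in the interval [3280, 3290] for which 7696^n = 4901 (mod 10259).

3284

Compute 7696^3280 mod 10259 = 10209, then multiply by 7696 repeatedly:
  7696^3280=10209  7696^3281=5042  7696^3282=3694  7696^3283=1335  7696^3284=4901
Found 4901 at exponent 3284.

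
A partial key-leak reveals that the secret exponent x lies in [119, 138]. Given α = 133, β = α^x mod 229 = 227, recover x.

Compute 133^119 mod 229 = 150, then multiply by 133 repeatedly:
  133^119=150  133^120=27  133^121=156  133^122=138  133^123=34
  133^124=171  133^125=72  133^126=187  133^127=139  133^128=167
  133^129=227
Found 227 at exponent 129.

129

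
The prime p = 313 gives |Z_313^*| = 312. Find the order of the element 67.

312

The order of 67 must divide p − 1 = 312 = 2^3 · 3 · 13.
Divisors: 1, 2, 3, 4, 6, 8, 12, 13, 24, 26, 39, 52, 78, 104, 156, 312.
Check each in increasing order: 67^1 ≡ 67;  67^2 ≡ 107;  67^3 ≡ 283;  67^4 ≡ 181;  67^6 ≡ 274;  67^8 ≡ 209;  67^12 ≡ 269;  67^13 ≡ 182;  67^24 ≡ 58;  67^26 ≡ 259;  67^39 ≡ 188;  67^52 ≡ 99;  67^78 ≡ 288;  67^104 ≡ 98;  67^156 ≡ 312;  67^312 ≡ 1.
Smallest exponent giving 1 is 312.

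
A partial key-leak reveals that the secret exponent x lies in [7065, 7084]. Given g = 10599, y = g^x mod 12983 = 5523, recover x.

Compute 10599^7065 mod 12983 = 11740, then multiply by 10599 repeatedly:
  10599^7065=11740  10599^7066=3188  10599^7067=7846  10599^7068=3639  10599^7069=10251
  10599^7070=8605  10599^7071=11803  10599^7072=8792  10599^7073=7417  10599^7074=718
  10599^7075=2044  10599^7076=8712  10599^7077=3392  10599^7078=1881  10599^7079=7814
  10599^7080=2029  10599^7081=5523
Found 5523 at exponent 7081.

7081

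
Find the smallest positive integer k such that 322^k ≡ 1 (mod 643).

214

The order of 322 must divide p − 1 = 642 = 2 · 3 · 107.
Divisors: 1, 2, 3, 6, 107, 214, 321, 642.
Check each in increasing order: 322^1 ≡ 322;  322^2 ≡ 161;  322^3 ≡ 402;  322^6 ≡ 211;  322^107 ≡ 642;  322^214 ≡ 1.
Smallest exponent giving 1 is 214.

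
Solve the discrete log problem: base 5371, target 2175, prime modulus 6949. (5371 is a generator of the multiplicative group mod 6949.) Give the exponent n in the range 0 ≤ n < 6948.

Baby-step giant-step with m = ceil(sqrt(6948)) = 84.
Baby table (5371^j mod 6949 for j=0..83):
  0:1  1:5371  2:2342  3:1192  4:2203  5:5115  6:3268  7:6203
  8:2807  9:4016  10:240  11:3475  12:6160  13:1171  14:596  15:4576
  16:6032  17:1634  18:6576  19:4878  20:2008  21:120  22:5212  23:3080
  24:4060  25:298  26:2288  27:3016  28:817  29:3288  30:2439  31:1004
  32:60  33:2606  34:1540  35:2030  36:149  37:1144  38:1508  39:3883
  40:1644  41:4694  42:502  43:30  44:1303  45:770  46:1015  47:3549
  48:572  49:754  50:5416  51:822  52:2347  53:251  54:15  55:4126
  56:385  57:3982  58:5249  59:286  60:377  61:2708  62:411  63:4648
  64:3600  65:3482  66:2063  67:3667  68:1991  69:6099  70:143  71:3663
  72:1354  73:3680  74:2324  75:1800  76:1741  77:4506  78:5308  79:4470
  80:6524  81:3546  82:5306  83:677
Giant step factor: 5371^(-84) ≡ 1099 (mod 6949).
Scan 2175·1099^i mod 6949 for i = 0, 1, …:
  i=0: 2175   i=1: 6818   i=2: 1960   i=3: 6799
  i=4: 1926   i=5: 4178   i=6: 5282   i=7: 2503
  i=8: 5942   i=9: 5147     …   i=61: 3765
  i=62: 3080
Match at i=62, j=23: n = 62·84 + 23 = 5231.

5231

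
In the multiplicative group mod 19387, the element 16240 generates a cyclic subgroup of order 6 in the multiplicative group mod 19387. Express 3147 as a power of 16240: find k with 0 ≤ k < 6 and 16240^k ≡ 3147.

4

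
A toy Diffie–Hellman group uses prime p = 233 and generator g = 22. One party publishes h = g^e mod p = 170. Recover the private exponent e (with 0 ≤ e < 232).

28

Baby-step giant-step with m = ceil(sqrt(232)) = 16.
Baby table (22^j mod 233 for j=0..15):
  0:1  1:22  2:18  3:163  4:91  5:138  6:7  7:154
  8:126  9:209  10:171  11:34  12:49  13:146  14:183  15:65
Giant step factor: 22^(-16) ≡ 51 (mod 233).
Scan 170·51^i mod 233 for i = 0, 1, …:
  i=0: 170   i=1: 49
Match at i=1, j=12: e = 1·16 + 12 = 28.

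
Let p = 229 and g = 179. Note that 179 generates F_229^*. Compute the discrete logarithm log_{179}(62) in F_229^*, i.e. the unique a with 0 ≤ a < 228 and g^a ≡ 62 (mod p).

182

Baby-step giant-step with m = ceil(sqrt(228)) = 16.
Baby table (179^j mod 229 for j=0..15):
  0:1  1:179  2:210  3:34  4:132  5:41  6:11  7:137
  8:20  9:145  10:78  11:222  12:121  13:133  14:220  15:221
Giant step factor: 179^(-16) ≡ 75 (mod 229).
Scan 62·75^i mod 229 for i = 0, 1, …:
  i=0: 62   i=1: 70   i=2: 212   i=3: 99
  i=4: 97   i=5: 176   i=6: 147   i=7: 33
  i=8: 185   i=9: 135   i=10: 49   i=11: 11
Match at i=11, j=6: a = 11·16 + 6 = 182.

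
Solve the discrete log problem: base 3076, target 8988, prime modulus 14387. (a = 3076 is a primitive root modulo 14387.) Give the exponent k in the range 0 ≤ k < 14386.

14054

Baby-step giant-step with m = ceil(sqrt(14386)) = 120.
Baby table (3076^j mod 14387 for j=0..119):
  0:1  1:3076  2:9517  3:11134  4:7124  5:2023  6:7564  7:3085
  8:8427  9:10465  10:6621  11:8591  12:11384  13:13613  14:7418  15:14373
  16:97  17:10632  18:2381  19:973  20:452  21:9200  22:14358  23:11505
  24:11747  25:8015  26:9209  27:13268  28:10836  29:11244  30:196  31:13029
  32:9409  33:9827  34:765  35:8059  36:683  37:406  38:11574  39:8186
  40:2886  41:557  42:1279  43:6553  44:841  45:11643  46:4625  47:12144
  48:6292  49:3677  50:2270  51:4825  52:8703  53:10608  54:492  55:2757
  56:6589  57:10868  58:8967  59:2613  60:9642  61:7185  62:2628  63:12621
  64:6070  65:11381  66:4385  67:7641  68:9745  69:7499  70:4563  71:8463
  72:6105  73:3945  74:6579  75:8882  76:119  77:6369  78:10337  79:1342
  80:13310  81:10545  82:8122  83:7440  84:10110  85:8053  86:11001  87:852
  88:2318  89:8603  90:5135  91:12721  92:11543  93:13539  94:9986  95:691
  96:10627  97:1388  98:10936  99:2330  100:2354  101:4243  102:2459  103:10709
  104:9041  105:45  106:8937  107:11042  108:11872  109:4066  110:4713  111:9479
  112:9342  113:5153  114:10541  115:10205  116:12533  117:8735  118:8331  119:2909
Giant step factor: 3076^(-120) ≡ 6006 (mod 14387).
Scan 8988·6006^i mod 14387 for i = 0, 1, …:
  i=0: 8988   i=1: 1904   i=2: 12146   i=3: 6786
  i=4: 12732   i=5: 1487   i=6: 10982   i=7: 7884
  i=8: 3687   i=9: 2529     …   i=116: 2435
  i=117: 7418
Match at i=117, j=14: k = 117·120 + 14 = 14054.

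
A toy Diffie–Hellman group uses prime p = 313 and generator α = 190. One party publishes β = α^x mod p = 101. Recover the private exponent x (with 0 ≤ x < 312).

Baby-step giant-step with m = ceil(sqrt(312)) = 18.
Baby table (190^j mod 313 for j=0..17):
  0:1  1:190  2:105  3:231  4:70  5:154  6:151  7:207
  8:205  9:138  10:241  11:92  12:265  13:270  14:281  15:180
  16:83  17:120
Giant step factor: 190^(-18) ≡ 198 (mod 313).
Scan 101·198^i mod 313 for i = 0, 1, …:
  i=0: 101   i=1: 279   i=2: 154
Match at i=2, j=5: x = 2·18 + 5 = 41.

41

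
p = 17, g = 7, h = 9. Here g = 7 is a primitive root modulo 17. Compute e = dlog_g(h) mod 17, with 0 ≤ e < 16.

6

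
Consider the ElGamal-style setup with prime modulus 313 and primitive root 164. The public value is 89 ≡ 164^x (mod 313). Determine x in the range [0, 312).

Baby-step giant-step with m = ceil(sqrt(312)) = 18.
Baby table (164^j mod 313 for j=0..17):
  0:1  1:164  2:291  3:148  4:171  5:187  6:307  7:268
  8:132  9:51  10:226  11:130  12:36  13:270  14:147  15:7
  16:209  17:159
Giant step factor: 164^(-18) ≡ 71 (mod 313).
Scan 89·71^i mod 313 for i = 0, 1, …:
  i=0: 89   i=1: 59   i=2: 120   i=3: 69
  i=4: 204   i=5: 86   i=6: 159
Match at i=6, j=17: x = 6·18 + 17 = 125.

125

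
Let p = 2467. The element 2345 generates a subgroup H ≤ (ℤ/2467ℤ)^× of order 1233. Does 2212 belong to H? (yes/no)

2212 ∈ ⟨2345⟩ iff 2212^1233 ≡ 1 (mod 2467), since |⟨2345⟩| = 1233.
2212^1233 mod 2467 = 2466.
Since 2466 ≠ 1, 2212 does not lie in the subgroup.

no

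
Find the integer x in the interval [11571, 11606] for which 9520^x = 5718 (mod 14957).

Compute 9520^11571 mod 14957 = 10938, then multiply by 9520 repeatedly:
  9520^11571=10938  9520^11572=14083  9520^11573=10569  9520^11574=1141  9520^11575=3538
  9520^11576=13553  9520^11577=5478  9520^11578=10458  9520^11579=6368  9520^11580=2639
  9520^11581=10477  9520^11582=7764  9520^11583=10743  9520^11584=12351  9520^11585=4543
  9520^11586=8673  9520^11587=4320  9520^11588=9607  9520^11589=11542  9520^11590=5718
Found 5718 at exponent 11590.

11590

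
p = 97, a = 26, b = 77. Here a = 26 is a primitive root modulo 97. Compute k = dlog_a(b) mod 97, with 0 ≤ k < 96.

15

Baby-step giant-step with m = ceil(sqrt(96)) = 10.
Baby table (26^j mod 97 for j=0..9):
  0:1  1:26  2:94  3:19  4:9  5:40  6:70  7:74
  8:81  9:69
Giant step factor: 26^(-10) ≡ 95 (mod 97).
Scan 77·95^i mod 97 for i = 0, 1, …:
  i=0: 77   i=1: 40
Match at i=1, j=5: k = 1·10 + 5 = 15.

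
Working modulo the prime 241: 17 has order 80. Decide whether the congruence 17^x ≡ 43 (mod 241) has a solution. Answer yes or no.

yes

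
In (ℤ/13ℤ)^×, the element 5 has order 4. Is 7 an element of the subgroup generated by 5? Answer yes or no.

no

7 ∈ ⟨5⟩ iff 7^4 ≡ 1 (mod 13), since |⟨5⟩| = 4.
7^4 mod 13 = 9.
Since 9 ≠ 1, 7 does not lie in the subgroup.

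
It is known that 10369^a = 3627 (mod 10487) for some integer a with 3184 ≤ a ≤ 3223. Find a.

3195

Compute 10369^3184 mod 10487 = 4661, then multiply by 10369 repeatedly:
  10369^3184=4661  10369^3185=5813  10369^3186=6208  10369^3187=1546  10369^3188=6338
  10369^3189=7180  10369^3190=2207  10369^3191=1749  10369^3192=3358  10369^3193=2262
  10369^3194=5746  10369^3195=3627
Found 3627 at exponent 3195.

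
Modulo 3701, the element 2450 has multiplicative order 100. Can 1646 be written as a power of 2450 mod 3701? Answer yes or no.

1646 ∈ ⟨2450⟩ iff 1646^100 ≡ 1 (mod 3701), since |⟨2450⟩| = 100.
1646^100 mod 3701 = 1.
Since 1 = 1, 1646 lies in the subgroup.

yes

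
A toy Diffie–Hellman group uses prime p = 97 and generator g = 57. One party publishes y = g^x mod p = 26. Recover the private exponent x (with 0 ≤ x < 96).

29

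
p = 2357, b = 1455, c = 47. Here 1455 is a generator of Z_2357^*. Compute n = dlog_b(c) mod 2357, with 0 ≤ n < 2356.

1192

Baby-step giant-step with m = ceil(sqrt(2356)) = 49.
Baby table (1455^j mod 2357 for j=0..48):
  0:1  1:1455  2:439  3:2355  4:1804  5:1479  6:4  7:1106
  8:1756  9:2349  10:145  11:1202  12:16  13:2067  14:2310  15:2325
  16:580  17:94  18:64  19:1197  20:2169  21:2229  22:2320  23:376
  24:256  25:74  26:1605  27:1845  28:2209  29:1504  30:1024  31:296
  32:1706  33:309  34:1765  35:1302  36:1739  37:1184  38:2110  39:1236
  40:2346  41:494  42:2242  43:22  44:1369  45:230  46:2313  47:1976
  48:1897
Giant step factor: 1455^(-49) ≡ 1366 (mod 2357).
Scan 47·1366^i mod 2357 for i = 0, 1, …:
  i=0: 47   i=1: 563   i=2: 676   i=3: 1829
  i=4: 2351   i=5: 1232   i=6: 14   i=7: 268
  i=8: 753   i=9: 946     …   i=23: 1543
  i=24: 580
Match at i=24, j=16: n = 24·49 + 16 = 1192.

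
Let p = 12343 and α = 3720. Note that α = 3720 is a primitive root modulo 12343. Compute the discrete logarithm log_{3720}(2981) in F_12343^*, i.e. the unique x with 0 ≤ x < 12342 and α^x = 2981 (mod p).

12072

Baby-step giant-step with m = ceil(sqrt(12342)) = 112.
Baby table (3720^j mod 12343 for j=0..111):
  0:1  1:3720  2:1897  3:8987  4:6796  5:2656  6:5920  7:2488
  8:10453  9:4710  10:6483  11:10881  12:4623  13:3761  14:6301  15:363
  16:4973  17:9746  18:3729  19:10691  20:1374  21:1278  22:2105  23:5138
  24:6396  25:8159  26:43  27:11844  28:7513  29:3808  30:8339  31:3121
  32:7700  33:8240  34:5131  35:5042  36:7223  37:11192  38:1301  39:1264
  40:11740  41:3266  42:4008  43:11759  44:12231  45:3022  46:9710  47:5582
  48:4114  49:11103  50:3482  51:5233  52:1849  53:3229  54:2141  55:3285
  56:630  57:10773  58:10182  59:8716  60:10802  61:6975  62:2014  63:12222
  64:6571  65:4980  66:11100  67:4665  68:11885  69:11917  70:7527  71:6516
  72:10211  73:5509  74:4100  75:8395  76:1610  77:2845  78:5449  79:3074
  80:5662  81:5482  82:2404  83:6548  84:5821  85:4498  86:7795  87:3693
  88:201  89:7140  90:11007  91:4309  92:8266  93:3107  94:4992  95:6368
  96:2743  97:8642  98:7068  99:2370  100:3498  101:3038  102:7515  103:11248
  104:12133  105:8752  106:8949  107:1209  108:4628  109:10018  110:3443  111:8269
Giant step factor: 3720^(-112) ≡ 1931 (mod 12343).
Scan 2981·1931^i mod 12343 for i = 0, 1, …:
  i=0: 2981   i=1: 4473   i=2: 9606   i=3: 10000
  i=4: 5548   i=5: 11807   i=6: 1796   i=7: 12036
  i=8: 11990   i=9: 9565     …   i=106: 4091
  i=107: 201
Match at i=107, j=88: x = 107·112 + 88 = 12072.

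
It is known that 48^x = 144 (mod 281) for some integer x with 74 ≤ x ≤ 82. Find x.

74

Compute 48^74 mod 281 = 144, then multiply by 48 repeatedly:
  48^74=144
Found 144 at exponent 74.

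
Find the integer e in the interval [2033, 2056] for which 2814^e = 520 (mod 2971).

2054

Compute 2814^2033 mod 2971 = 2403, then multiply by 2814 repeatedly:
  2814^2033=2403  2814^2034=46  2814^2035=1691  2814^2036=1903  2814^2037=1300
  2814^2038=899  2814^2039=1465  2814^2040=1733  2814^2041=1251  2814^2042=2650
  2814^2043=2861  2814^2044=2415  2814^2045=1133  2814^2046=379  2814^2047=2888
  2814^2048=1147  2814^2049=1152  2814^2050=367  2814^2051=1801  2814^2052=2459
  2814^2053=167  2814^2054=520
Found 520 at exponent 2054.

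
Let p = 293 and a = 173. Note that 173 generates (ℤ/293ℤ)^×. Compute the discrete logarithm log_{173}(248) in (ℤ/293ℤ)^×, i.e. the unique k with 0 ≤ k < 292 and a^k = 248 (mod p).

Baby-step giant-step with m = ceil(sqrt(292)) = 18.
Baby table (173^j mod 293 for j=0..17):
  0:1  1:173  2:43  3:114  4:91  5:214  6:104  7:119
  8:77  9:136  10:88  11:281  12:268  13:70  14:97  15:80
  16:69  17:217
Giant step factor: 173^(-18) ≡ 198 (mod 293).
Scan 248·198^i mod 293 for i = 0, 1, …:
  i=0: 248   i=1: 173
Match at i=1, j=1: k = 1·18 + 1 = 19.

19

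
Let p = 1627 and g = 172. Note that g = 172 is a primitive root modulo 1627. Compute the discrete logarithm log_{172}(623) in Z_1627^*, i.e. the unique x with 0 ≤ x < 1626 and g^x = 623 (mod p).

1336

Baby-step giant-step with m = ceil(sqrt(1626)) = 41.
Baby table (172^j mod 1627 for j=0..40):
  0:1  1:172  2:298  3:819  4:946  5:12  6:437  7:322
  8:66  9:1590  10:144  11:363  12:610  13:792  14:1183  15:101
  16:1102  17:812  18:1369  19:1180  20:1212  21:208  22:1609  23:158
  24:1144  25:1528  26:869  27:1411  28:269  29:712  30:439  31:666
  32:662  33:1601  34:409  35:387  36:1484  37:1436  38:1315  39:27
  40:1390
Giant step factor: 172^(-41) ≡ 1042 (mod 1627).
Scan 623·1042^i mod 1627 for i = 0, 1, …:
  i=0: 623   i=1: 1620   i=2: 841   i=3: 996
  i=4: 1433   i=5: 1227   i=6: 1339   i=7: 899
  i=8: 1233   i=9: 1083     …   i=31: 685
  i=32: 1144
Match at i=32, j=24: x = 32·41 + 24 = 1336.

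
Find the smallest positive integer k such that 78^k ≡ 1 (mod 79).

2

The order of 78 must divide p − 1 = 78 = 2 · 3 · 13.
Divisors: 1, 2, 3, 6, 13, 26, 39, 78.
Check each in increasing order: 78^1 ≡ 78;  78^2 ≡ 1.
Smallest exponent giving 1 is 2.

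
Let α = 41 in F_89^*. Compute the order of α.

The order of 41 must divide p − 1 = 88 = 2^3 · 11.
Divisors: 1, 2, 4, 8, 11, 22, 44, 88.
Check each in increasing order: 41^1 ≡ 41;  41^2 ≡ 79;  41^4 ≡ 11;  41^8 ≡ 32;  41^11 ≡ 52;  41^22 ≡ 34;  41^44 ≡ 88;  41^88 ≡ 1.
Smallest exponent giving 1 is 88.

88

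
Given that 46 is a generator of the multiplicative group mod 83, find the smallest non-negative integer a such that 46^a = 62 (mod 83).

Baby-step giant-step with m = ceil(sqrt(82)) = 10.
Baby table (46^j mod 83 for j=0..9):
  0:1  1:46  2:41  3:60  4:21  5:53  6:31  7:15
  8:26  9:34
Giant step factor: 46^(-10) ≡ 51 (mod 83).
Scan 62·51^i mod 83 for i = 0, 1, …:
  i=0: 62   i=1: 8   i=2: 76   i=3: 58
  i=4: 53
Match at i=4, j=5: a = 4·10 + 5 = 45.

45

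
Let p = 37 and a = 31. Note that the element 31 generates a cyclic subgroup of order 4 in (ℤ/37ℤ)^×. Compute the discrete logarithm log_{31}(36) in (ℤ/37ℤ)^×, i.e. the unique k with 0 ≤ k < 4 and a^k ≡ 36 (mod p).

2

Successive powers of 31 modulo 37:
  31^0=1  31^1=31  31^2=36
So 31^2 ≡ 36 (mod 37), giving k = 2.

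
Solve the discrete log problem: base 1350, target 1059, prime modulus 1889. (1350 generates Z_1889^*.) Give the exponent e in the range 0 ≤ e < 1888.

858

Baby-step giant-step with m = ceil(sqrt(1888)) = 44.
Baby table (1350^j mod 1889 for j=0..43):
  0:1  1:1350  2:1504  3:1614  4:883  5:91  6:65  7:856
  8:1421  9:1015  10:725  11:248  12:447  13:859  14:1693  15:1749
  16:1789  17:1008  18:720  19:1054  20:483  21:345  22:1056  23:1294
  24:1464  25:506  26:1171  27:1646  28:636  29:994  30:710  31:777
  32:555  33:1206  34:1671  35:384  36:814  37:1391  38:184  39:941
  40:942  41:403  42:18  43:1632
Giant step factor: 1350^(-44) ≡ 1717 (mod 1889).
Scan 1059·1717^i mod 1889 for i = 0, 1, …:
  i=0: 1059   i=1: 1085   i=2: 391   i=3: 752
  i=4: 997   i=5: 415   i=6: 402   i=7: 749
  i=8: 1513   i=9: 446     …   i=18: 1795
  i=19: 1056
Match at i=19, j=22: e = 19·44 + 22 = 858.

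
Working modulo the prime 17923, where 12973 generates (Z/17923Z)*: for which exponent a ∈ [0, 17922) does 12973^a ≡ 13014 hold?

2265

Baby-step giant-step with m = ceil(sqrt(17922)) = 134.
Baby table (12973^j mod 17923 for j=0..133):
  0:1  1:12973  2:1759  3:3528  4:11325  5:4394  6:8222  7:4233
  8:16560  9:7802  10:4165  11:12623  12:13651  13:15183  14:13212  15:1627
  16:11700  17:12136  18:4696  19:931  20:15684  21:6636  22:4659  23:4851
  24:4370  25:1561  26:15786  27:3580  28:4847  29:6247  30:12448  31:1674
  32:12049  33:5194  34:9205  35:13439  36:7126  37:16687  38:6457  39:12482
  40:12604  41:163  42:17608  43:17872  44:1528  45:17829  46:17225  47:13884
  48:8905  49:10830  50:17116  51:15744  52:14327  53:2661  54:1455  55:2796
  56:14279  57:7262  58:6638  59:12682  60:8369  61:11426  62:6288  63:6651
  64:2101  65:13313  66:3521  67:10129  68:10004  69:1449  70:14573  71:3725
  72:4017  73:10380  74:4241  75:12806  76:3951  77:14466  78:13608  79:12957
  80:9267  81:11230  82:8646  83:2424  84:9610  85:16065  86:2601  87:11687
  88:4794  89:17675  90:8836  91:11843  92:3283  93:5311  94:3591  95:4166
  96:7673  97:15410  98:788  99:6614  100:6021  101:1999  102:16369  103:3333
  104:8733  105:1926  106:1336  107:387  108:2111  109:17582  110:3188  111:9563
  112:15716  113:9543  114:7178  115:10209  116:8310  117:16708  118:10045  119:13575
  120:15000  121:4989  122:2344  123:11304  124:806  125:7129  126:1837  127:11734
  128:5143  129:10733  130:13345  131:6428  132:12648  133:15362
Giant step factor: 12973^(-134) ≡ 11850 (mod 17923).
Scan 13014·11850^i mod 17923 for i = 0, 1, …:
  i=0: 13014   i=1: 6408   i=2: 12972   i=3: 10552
  i=4: 10352   i=5: 6188   i=6: 4807   i=7: 3656
  i=8: 3709   i=9: 4454     …   i=15: 1221
  i=16: 4989
Match at i=16, j=121: a = 16·134 + 121 = 2265.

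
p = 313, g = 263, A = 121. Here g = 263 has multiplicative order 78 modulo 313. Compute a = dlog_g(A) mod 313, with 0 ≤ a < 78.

Baby-step giant-step with m = ceil(sqrt(78)) = 9.
Baby table (263^j mod 313 for j=0..8):
  0:1  1:263  2:309  3:200  4:16  5:139  6:249  7:70
  8:256
Giant step factor: 263^(-9) ≡ 19 (mod 313).
Scan 121·19^i mod 313 for i = 0, 1, …:
  i=0: 121   i=1: 108   i=2: 174   i=3: 176
  i=4: 214   i=5: 310   i=6: 256
Match at i=6, j=8: a = 6·9 + 8 = 62.

62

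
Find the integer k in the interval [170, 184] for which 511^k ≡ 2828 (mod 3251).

176

Compute 511^170 mod 3251 = 2625, then multiply by 511 repeatedly:
  511^170=2625  511^171=1963  511^172=1785  511^173=1855  511^174=1864
  511^175=3212  511^176=2828
Found 2828 at exponent 176.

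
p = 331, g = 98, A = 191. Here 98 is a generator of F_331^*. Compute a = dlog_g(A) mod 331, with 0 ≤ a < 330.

Baby-step giant-step with m = ceil(sqrt(330)) = 19.
Baby table (98^j mod 331 for j=0..18):
  0:1  1:98  2:5  3:159  4:25  5:133  6:125  7:3
  8:294  9:15  10:146  11:75  12:68  13:44  14:9  15:220
  16:45  17:107  18:225
Giant step factor: 98^(-19) ≡ 86 (mod 331).
Scan 191·86^i mod 331 for i = 0, 1, …:
  i=0: 191   i=1: 207   i=2: 259   i=3: 97
  i=4: 67   i=5: 135   i=6: 25
Match at i=6, j=4: a = 6·19 + 4 = 118.

118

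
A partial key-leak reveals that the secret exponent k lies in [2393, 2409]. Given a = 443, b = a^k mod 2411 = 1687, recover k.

2394

Compute 443^2393 mod 2411 = 1593, then multiply by 443 repeatedly:
  443^2393=1593  443^2394=1687
Found 1687 at exponent 2394.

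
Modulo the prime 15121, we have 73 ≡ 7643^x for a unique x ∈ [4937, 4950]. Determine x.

Compute 7643^4937 mod 15121 = 73, then multiply by 7643 repeatedly:
  7643^4937=73
Found 73 at exponent 4937.

4937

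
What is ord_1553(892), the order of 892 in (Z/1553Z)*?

The order of 892 must divide p − 1 = 1552 = 2^4 · 97.
Divisors: 1, 2, 4, 8, 16, 97, 194, 388, 776, 1552.
Check each in increasing order: 892^1 ≡ 892;  892^2 ≡ 528;  892^4 ≡ 797;  892^8 ≡ 32;  892^16 ≡ 1024;  892^97 ≡ 1454;  892^194 ≡ 483;  892^388 ≡ 339;  892^776 ≡ 1552;  892^1552 ≡ 1.
Smallest exponent giving 1 is 1552.

1552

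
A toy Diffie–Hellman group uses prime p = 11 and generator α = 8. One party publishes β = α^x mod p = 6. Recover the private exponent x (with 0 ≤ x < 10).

3

Successive powers of 8 modulo 11:
  8^0=1  8^1=8  8^2=9  8^3=6
So 8^3 ≡ 6 (mod 11), giving x = 3.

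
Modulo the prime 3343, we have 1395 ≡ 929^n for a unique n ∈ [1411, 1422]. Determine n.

1411

Compute 929^1411 mod 3343 = 1395, then multiply by 929 repeatedly:
  929^1411=1395
Found 1395 at exponent 1411.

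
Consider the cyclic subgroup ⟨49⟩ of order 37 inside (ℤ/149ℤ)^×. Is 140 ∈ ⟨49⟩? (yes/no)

140 ∈ ⟨49⟩ iff 140^37 ≡ 1 (mod 149), since |⟨49⟩| = 37.
140^37 mod 149 = 1.
Since 1 = 1, 140 lies in the subgroup.

yes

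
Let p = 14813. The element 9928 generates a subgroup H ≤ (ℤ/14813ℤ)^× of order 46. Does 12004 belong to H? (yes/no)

12004 ∈ ⟨9928⟩ iff 12004^46 ≡ 1 (mod 14813), since |⟨9928⟩| = 46.
12004^46 mod 14813 = 1.
Since 1 = 1, 12004 lies in the subgroup.

yes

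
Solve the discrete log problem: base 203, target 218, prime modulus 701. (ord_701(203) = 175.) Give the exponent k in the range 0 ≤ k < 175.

52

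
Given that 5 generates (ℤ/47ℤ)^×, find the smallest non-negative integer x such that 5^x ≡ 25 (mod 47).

2

Successive powers of 5 modulo 47:
  5^0=1  5^1=5  5^2=25
So 5^2 ≡ 25 (mod 47), giving x = 2.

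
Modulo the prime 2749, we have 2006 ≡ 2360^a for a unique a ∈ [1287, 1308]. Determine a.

1296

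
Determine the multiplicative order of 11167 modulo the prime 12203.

6101

The order of 11167 must divide p − 1 = 12202 = 2 · 6101.
Divisors: 1, 2, 6101, 12202.
Check each in increasing order: 11167^1 ≡ 11167;  11167^2 ≡ 11635;  11167^6101 ≡ 1.
Smallest exponent giving 1 is 6101.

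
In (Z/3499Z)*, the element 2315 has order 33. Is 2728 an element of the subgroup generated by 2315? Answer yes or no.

no

2728 ∈ ⟨2315⟩ iff 2728^33 ≡ 1 (mod 3499), since |⟨2315⟩| = 33.
2728^33 mod 3499 = 2549.
Since 2549 ≠ 1, 2728 does not lie in the subgroup.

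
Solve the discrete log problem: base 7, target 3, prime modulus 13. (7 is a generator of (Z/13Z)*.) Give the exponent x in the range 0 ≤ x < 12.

Successive powers of 7 modulo 13:
  7^0=1  7^1=7  7^2=10  7^3=5  7^4=9  7^5=11
  7^6=12  7^7=6  7^8=3
So 7^8 ≡ 3 (mod 13), giving x = 8.

8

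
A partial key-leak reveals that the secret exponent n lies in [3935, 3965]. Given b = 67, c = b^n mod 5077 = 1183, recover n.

3950

Compute 67^3935 mod 5077 = 2055, then multiply by 67 repeatedly:
  67^3935=2055  67^3936=606  67^3937=5063  67^3938=4139  67^3939=3155
  67^3940=3228  67^3941=3042  67^3942=734  67^3943=3485  67^3944=5030
  67^3945=1928  67^3946=2251  67^3947=3584  67^3948=1509  67^3949=4640
  67^3950=1183
Found 1183 at exponent 3950.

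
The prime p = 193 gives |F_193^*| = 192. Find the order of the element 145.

48

The order of 145 must divide p − 1 = 192 = 2^6 · 3.
Divisors: 1, 2, 3, 4, 6, 8, 12, 16, 24, 32, 48, 64, 96, 192.
Check each in increasing order: 145^1 ≡ 145;  145^2 ≡ 181;  145^3 ≡ 190;  145^4 ≡ 144;  145^6 ≡ 9;  145^8 ≡ 85;  145^12 ≡ 81;  145^16 ≡ 84;  145^24 ≡ 192;  145^32 ≡ 108;  145^48 ≡ 1.
Smallest exponent giving 1 is 48.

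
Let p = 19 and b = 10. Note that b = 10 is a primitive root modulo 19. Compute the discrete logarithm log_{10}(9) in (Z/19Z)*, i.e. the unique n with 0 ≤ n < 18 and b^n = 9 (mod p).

Successive powers of 10 modulo 19:
  10^0=1  10^1=10  10^2=5  10^3=12  10^4=6  10^5=3
  10^6=11  10^7=15  10^8=17  10^9=18  10^10=9
So 10^10 ≡ 9 (mod 19), giving n = 10.

10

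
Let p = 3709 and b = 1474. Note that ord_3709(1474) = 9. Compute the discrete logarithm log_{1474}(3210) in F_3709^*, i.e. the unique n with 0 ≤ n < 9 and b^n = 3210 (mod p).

3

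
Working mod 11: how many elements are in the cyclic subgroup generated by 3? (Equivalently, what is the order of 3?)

The order of 3 must divide p − 1 = 10 = 2 · 5.
Divisors: 1, 2, 5, 10.
Check each in increasing order: 3^1 ≡ 3;  3^2 ≡ 9;  3^5 ≡ 1.
Smallest exponent giving 1 is 5.

5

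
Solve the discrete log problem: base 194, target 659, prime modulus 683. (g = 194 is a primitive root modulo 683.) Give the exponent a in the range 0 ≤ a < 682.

90

Baby-step giant-step with m = ceil(sqrt(682)) = 27.
Baby table (194^j mod 683 for j=0..26):
  0:1  1:194  2:71  3:114  4:260  5:581  6:19  7:271
  8:666  9:117  10:159  11:111  12:361  13:368  14:360  15:174
  16:289  17:60  18:29  19:162  20:10  21:574  22:27  23:457
  24:551  25:346  26:190
Giant step factor: 194^(-27) ≡ 31 (mod 683).
Scan 659·31^i mod 683 for i = 0, 1, …:
  i=0: 659   i=1: 622   i=2: 158   i=3: 117
Match at i=3, j=9: a = 3·27 + 9 = 90.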